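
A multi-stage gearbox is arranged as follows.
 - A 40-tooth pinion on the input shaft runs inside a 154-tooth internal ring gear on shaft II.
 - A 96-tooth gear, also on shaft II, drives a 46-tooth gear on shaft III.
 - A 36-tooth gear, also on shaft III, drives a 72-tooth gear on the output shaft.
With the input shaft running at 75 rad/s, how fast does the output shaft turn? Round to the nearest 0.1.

20.3 rad/s

internal gear 154/40 = 3.85 → 75/3.85 = 19.481 rad/s
gear mesh 46/96 = 0.47917 → 19.481/0.47917 = 40.655 rad/s
gear mesh 72/36 = 2 → 40.655/2 = 20.327 rad/s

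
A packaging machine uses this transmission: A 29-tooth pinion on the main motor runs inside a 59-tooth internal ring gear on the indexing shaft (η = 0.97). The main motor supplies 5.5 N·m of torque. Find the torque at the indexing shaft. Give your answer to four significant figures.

10.85 N·m

internal gear 59/29 = 2.0345 → τ = 5.5·2.0345·0.97 = 10.854 N·m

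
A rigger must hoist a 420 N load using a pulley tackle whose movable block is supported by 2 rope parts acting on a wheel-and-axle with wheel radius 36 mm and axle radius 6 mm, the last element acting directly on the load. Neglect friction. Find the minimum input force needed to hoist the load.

35 N

Block-and-tackle MA = number of supporting rope parts = 2.
Wheel-and-axle MA = R/r = 36/6 = 6.
Combined ideal MA = 2 × 6 = 12.
Effort = load / MA = 420 / 12 = 35 N.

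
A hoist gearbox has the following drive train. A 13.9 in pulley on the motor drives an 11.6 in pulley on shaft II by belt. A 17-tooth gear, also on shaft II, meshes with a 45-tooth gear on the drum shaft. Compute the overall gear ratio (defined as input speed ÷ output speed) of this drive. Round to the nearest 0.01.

2.21

Each stage contributes driven/driver: belt 11.6/13.9 = 0.83453, gear mesh 45/17 = 2.6471.
Overall: 0.83453 × 2.6471 = 2.2091.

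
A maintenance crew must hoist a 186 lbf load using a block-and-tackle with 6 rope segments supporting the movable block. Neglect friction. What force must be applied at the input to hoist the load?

Block-and-tackle MA = number of supporting rope parts = 6.
Effort = load / MA = 186 / 6 = 31 lbf.

31 lbf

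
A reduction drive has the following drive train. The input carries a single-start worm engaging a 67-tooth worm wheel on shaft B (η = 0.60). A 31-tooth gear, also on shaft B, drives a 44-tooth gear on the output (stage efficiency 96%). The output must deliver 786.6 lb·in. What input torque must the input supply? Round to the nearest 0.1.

Overall ratio R = 67 × 1.4194 = 95.097; overall efficiency η = 0.60 × 0.96 = 0.5760.
Input torque = output torque / (R × η) = 786.6 / (95.097 × 0.5760) = 14.36 lb·in.

14.4 lb·in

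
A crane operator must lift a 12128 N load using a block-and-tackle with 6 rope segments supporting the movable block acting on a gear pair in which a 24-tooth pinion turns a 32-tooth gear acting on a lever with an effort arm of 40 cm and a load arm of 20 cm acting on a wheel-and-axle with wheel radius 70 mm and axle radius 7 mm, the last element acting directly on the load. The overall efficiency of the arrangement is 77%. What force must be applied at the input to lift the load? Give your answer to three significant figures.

98.4 N

Block-and-tackle MA = number of supporting rope parts = 6.
Gear pair MA = 32/24 = 1.3333.
Lever MA = effort arm / load arm = 40/20 = 2.
Wheel-and-axle MA = R/r = 70/7 = 10.
Combined ideal MA = 6 × 1.3333 × 2 × 10 = 160.
Actual MA = 160 × 0.77 = 123.2.
Effort = load / actual MA = 12128 / 123.2 = 98.442 N.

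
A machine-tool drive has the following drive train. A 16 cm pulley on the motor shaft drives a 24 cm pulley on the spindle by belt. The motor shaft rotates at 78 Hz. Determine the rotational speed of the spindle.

belt 24/16 = 1.5 → 78/1.5 = 52 Hz

52 Hz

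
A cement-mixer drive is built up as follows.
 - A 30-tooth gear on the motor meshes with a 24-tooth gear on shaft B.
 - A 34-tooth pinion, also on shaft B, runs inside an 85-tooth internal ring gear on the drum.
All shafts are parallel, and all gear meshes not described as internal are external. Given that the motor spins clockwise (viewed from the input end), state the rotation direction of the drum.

the motor → shaft B: external mesh, 1 reversal → CCW.
shaft B → the drum: internal mesh, same direction → CCW.
1 reversal in total — an odd number — so the drum turns opposite to the motor.

anticlockwise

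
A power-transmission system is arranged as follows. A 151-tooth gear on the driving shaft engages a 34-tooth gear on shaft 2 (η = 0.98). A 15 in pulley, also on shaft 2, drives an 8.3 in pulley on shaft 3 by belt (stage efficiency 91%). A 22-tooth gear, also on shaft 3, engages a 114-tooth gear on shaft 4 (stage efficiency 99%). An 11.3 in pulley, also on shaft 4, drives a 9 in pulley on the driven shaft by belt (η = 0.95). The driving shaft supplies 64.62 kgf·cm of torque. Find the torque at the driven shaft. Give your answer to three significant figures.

After the gear mesh (34/151): 64.62 × 0.22517 × 0.98 = 14.259 kgf·cm
After the belt (8.3/15): 14.259 × 0.55333 × 0.91 = 7.18 kgf·cm
After the gear mesh (114/22): 7.18 × 5.1818 × 0.99 = 36.833 kgf·cm
After the belt (9/11.3): 36.833 × 0.79646 × 0.95 = 27.869 kgf·cm

27.9 kgf·cm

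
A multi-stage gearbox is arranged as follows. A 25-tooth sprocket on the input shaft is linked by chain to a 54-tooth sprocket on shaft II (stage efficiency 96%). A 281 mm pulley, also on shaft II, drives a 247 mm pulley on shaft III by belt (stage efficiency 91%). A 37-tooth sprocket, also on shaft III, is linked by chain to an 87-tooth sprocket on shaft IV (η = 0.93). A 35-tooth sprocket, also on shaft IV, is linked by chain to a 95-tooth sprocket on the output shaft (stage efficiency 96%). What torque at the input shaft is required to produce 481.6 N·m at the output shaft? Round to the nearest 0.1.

51.0 N·m

Overall ratio R = 2.16 × 0.879 × 2.3514 × 2.7143 = 12.118; overall efficiency η = 0.96 × 0.91 × 0.93 × 0.96 = 0.7800.
Input torque = output torque / (R × η) = 481.6 / (12.118 × 0.7800) = 50.957 N·m.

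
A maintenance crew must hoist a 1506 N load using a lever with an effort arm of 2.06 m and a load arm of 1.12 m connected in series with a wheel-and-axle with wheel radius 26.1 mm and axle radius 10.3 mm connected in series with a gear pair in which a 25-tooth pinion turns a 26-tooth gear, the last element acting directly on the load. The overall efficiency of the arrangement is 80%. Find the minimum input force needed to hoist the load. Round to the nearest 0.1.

388.4 N

Lever MA = effort arm / load arm = 2.06/1.12 = 1.8393.
Wheel-and-axle MA = R/r = 26.1/10.3 = 2.534.
Gear pair MA = 26/25 = 1.04.
Combined ideal MA = 1.8393 × 2.534 × 1.04 = 4.8471.
Actual MA = 4.8471 × 0.80 = 3.8777.
Effort = load / actual MA = 1506 / 3.8777 = 388.37 N.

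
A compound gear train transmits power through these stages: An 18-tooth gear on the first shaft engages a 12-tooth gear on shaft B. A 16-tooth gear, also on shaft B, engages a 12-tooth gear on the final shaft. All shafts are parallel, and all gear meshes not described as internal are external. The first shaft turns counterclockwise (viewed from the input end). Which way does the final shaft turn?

counterclockwise

the first shaft → shaft B: external mesh, 1 reversal → CW.
shaft B → the final shaft: external mesh, 1 reversal → CCW.
2 reversals in total — an even number — so the final shaft turns the same way as the first shaft.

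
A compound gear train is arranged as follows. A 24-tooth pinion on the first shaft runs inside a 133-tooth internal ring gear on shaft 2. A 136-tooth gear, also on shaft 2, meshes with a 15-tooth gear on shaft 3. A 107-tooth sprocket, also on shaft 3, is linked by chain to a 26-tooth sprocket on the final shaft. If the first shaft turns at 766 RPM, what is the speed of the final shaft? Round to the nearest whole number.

the first shaft → shaft 2 (internal gear, 133/24): 766 ÷ 5.5417 = 138.23 RPM
shaft 2 → shaft 3 (gear mesh, 15/136): 138.23 ÷ 0.11029 = 1253.2 RPM
shaft 3 → the final shaft (chain, 26/107): 1253.2 ÷ 0.24299 = 5157.6 RPM

5158 RPM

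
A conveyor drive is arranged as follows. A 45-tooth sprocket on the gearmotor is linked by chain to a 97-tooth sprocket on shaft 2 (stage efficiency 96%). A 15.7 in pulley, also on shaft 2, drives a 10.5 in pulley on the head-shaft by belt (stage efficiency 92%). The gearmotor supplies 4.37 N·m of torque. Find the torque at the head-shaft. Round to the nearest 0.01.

chain 97/45 = 2.1556 → τ = 4.37·2.1556·0.96 = 9.043 N·m
belt 10.5/15.7 = 0.66879 → τ = 9.043·0.66879·0.92 = 5.564 N·m

5.56 N·m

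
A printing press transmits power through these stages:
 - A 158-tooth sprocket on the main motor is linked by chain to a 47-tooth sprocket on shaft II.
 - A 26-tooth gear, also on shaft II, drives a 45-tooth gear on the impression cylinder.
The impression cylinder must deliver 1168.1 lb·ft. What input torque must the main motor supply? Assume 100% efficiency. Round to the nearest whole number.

2269 lb·ft

Overall ratio R = 0.29747 × 1.7308 = 0.51485.
Input torque = output torque / R = 1168.1 / 0.51485 = 2268.8 lb·ft.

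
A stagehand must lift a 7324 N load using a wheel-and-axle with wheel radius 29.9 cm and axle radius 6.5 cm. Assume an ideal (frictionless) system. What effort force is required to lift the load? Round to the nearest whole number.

1592 N

Wheel-and-axle MA = R/r = 29.9/6.5 = 4.6.
Effort = load / MA = 7324 / 4.6 = 1592.2 N.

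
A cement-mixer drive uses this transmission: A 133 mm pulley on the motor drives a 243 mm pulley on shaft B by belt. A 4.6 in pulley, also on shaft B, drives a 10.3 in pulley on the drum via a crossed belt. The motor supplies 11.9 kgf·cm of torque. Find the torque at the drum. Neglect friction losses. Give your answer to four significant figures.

48.68 kgf·cm

After the belt (243/133): 11.9 × 1.8271 = 21.742 kgf·cm
After the belt (10.3/4.6): 21.742 × 2.2391 = 48.683 kgf·cm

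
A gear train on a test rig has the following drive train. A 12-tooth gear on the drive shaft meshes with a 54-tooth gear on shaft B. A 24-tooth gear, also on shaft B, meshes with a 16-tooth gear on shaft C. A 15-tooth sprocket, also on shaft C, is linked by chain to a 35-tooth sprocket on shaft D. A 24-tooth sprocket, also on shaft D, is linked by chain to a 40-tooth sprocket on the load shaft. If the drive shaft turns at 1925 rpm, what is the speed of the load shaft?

the drive shaft → shaft B (gear mesh, 54/12): 1925 ÷ 4.5 = 427.78 rpm
shaft B → shaft C (gear mesh, 16/24): 427.78 ÷ 0.66667 = 641.67 rpm
shaft C → shaft D (chain, 35/15): 641.67 ÷ 2.3333 = 275 rpm
shaft D → the load shaft (chain, 40/24): 275 ÷ 1.6667 = 165 rpm

165 rpm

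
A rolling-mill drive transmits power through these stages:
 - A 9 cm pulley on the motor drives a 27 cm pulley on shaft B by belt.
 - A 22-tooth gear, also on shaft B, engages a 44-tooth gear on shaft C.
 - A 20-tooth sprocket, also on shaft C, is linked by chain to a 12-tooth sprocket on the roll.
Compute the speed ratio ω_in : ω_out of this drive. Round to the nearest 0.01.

3.60

Each stage contributes driven/driver: belt 27/9 = 3, gear mesh 44/22 = 2, chain 12/20 = 0.6.
Overall: 3 × 2 × 0.6 = 3.6.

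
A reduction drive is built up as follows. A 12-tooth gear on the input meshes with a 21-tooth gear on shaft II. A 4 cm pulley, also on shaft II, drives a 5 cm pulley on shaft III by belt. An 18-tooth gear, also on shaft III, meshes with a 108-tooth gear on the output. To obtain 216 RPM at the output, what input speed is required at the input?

2835 RPM

Overall ratio R = 1.75 × 1.25 × 6 = 13.125.
Required input speed = output speed × R = 216 × 13.125 = 2835 RPM.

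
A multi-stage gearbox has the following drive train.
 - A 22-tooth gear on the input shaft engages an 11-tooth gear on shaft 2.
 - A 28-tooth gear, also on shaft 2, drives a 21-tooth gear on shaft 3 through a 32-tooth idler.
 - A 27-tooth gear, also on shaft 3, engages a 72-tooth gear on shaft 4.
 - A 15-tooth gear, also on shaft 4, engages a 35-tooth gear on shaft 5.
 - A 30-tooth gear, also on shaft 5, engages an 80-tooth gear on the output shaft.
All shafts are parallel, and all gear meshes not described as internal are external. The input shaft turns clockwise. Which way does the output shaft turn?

clockwise

the input shaft → shaft 2: external mesh, 1 reversal → CCW.
shaft 2 → shaft 3: driver → idler → driven is 2 external meshes, 2 reversals → CCW.
shaft 3 → shaft 4: external mesh, 1 reversal → CW.
shaft 4 → shaft 5: external mesh, 1 reversal → CCW.
shaft 5 → the output shaft: external mesh, 1 reversal → CW.
6 reversals in total — an even number — so the output shaft turns the same way as the input shaft.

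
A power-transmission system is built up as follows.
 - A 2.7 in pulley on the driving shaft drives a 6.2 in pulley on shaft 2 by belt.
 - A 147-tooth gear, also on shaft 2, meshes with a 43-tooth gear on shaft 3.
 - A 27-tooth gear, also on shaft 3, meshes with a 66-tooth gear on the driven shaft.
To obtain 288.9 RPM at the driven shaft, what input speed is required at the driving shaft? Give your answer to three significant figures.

Overall ratio R = 2.2963 × 0.29252 × 2.4444 = 1.6419.
Required input speed = output speed × R = 288.9 × 1.6419 = 474.36 RPM.

474 RPM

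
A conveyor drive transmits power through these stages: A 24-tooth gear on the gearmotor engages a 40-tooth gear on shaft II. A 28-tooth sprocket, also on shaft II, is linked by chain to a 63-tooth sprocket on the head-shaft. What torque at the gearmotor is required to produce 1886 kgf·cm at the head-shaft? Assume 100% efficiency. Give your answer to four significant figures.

Overall ratio R = 1.6667 × 2.25 = 3.75.
Input torque = output torque / R = 1886 / 3.75 = 502.93 kgf·cm.

502.9 kgf·cm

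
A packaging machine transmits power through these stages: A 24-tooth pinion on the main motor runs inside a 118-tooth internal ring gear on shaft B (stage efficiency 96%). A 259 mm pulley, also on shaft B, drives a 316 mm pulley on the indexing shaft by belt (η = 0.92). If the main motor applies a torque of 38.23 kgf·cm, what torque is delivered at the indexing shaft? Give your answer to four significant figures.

202.5 kgf·cm

Internal gear: ratio = 118/24 = 4.9167; torque at shaft B = 38.23 × 4.9167 × 0.96 = 180.45 kgf·cm.
Belt: ratio = 316/259 = 1.2201; torque at the indexing shaft = 180.45 × 1.2201 × 0.92 = 202.54 kgf·cm.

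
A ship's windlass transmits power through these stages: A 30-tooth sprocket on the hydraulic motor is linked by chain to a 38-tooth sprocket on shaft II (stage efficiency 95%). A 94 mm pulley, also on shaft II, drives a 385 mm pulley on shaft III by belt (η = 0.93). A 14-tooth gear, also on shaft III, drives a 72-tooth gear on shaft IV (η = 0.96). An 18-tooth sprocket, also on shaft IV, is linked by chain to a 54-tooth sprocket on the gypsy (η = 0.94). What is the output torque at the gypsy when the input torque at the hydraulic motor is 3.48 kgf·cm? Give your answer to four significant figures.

After the chain (38/30): 3.48 × 1.2667 × 0.95 = 4.1876 kgf·cm
After the belt (385/94): 4.1876 × 4.0957 × 0.93 = 15.951 kgf·cm
After the gear mesh (72/14): 15.951 × 5.1429 × 0.96 = 78.751 kgf·cm
After the chain (54/18): 78.751 × 3 × 0.94 = 222.08 kgf·cm

222.1 kgf·cm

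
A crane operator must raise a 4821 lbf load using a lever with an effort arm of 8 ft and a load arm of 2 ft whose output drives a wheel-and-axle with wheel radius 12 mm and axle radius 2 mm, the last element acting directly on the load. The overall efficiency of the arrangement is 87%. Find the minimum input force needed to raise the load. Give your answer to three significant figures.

231 lbf

Lever MA = effort arm / load arm = 8/2 = 4.
Wheel-and-axle MA = R/r = 12/2 = 6.
Combined ideal MA = 4 × 6 = 24.
Actual MA = 24 × 0.87 = 20.88.
Effort = load / actual MA = 4821 / 20.88 = 230.89 lbf.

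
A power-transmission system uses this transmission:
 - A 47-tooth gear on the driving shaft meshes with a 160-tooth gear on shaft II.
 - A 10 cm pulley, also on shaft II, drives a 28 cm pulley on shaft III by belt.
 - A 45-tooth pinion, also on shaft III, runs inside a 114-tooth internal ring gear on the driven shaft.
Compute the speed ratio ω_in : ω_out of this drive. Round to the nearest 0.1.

Each stage contributes driven/driver: gear mesh 160/47 = 3.4043, belt 28/10 = 2.8, internal gear 114/45 = 2.5333.
Overall: 3.4043 × 2.8 × 2.5333 = 24.148.

24.1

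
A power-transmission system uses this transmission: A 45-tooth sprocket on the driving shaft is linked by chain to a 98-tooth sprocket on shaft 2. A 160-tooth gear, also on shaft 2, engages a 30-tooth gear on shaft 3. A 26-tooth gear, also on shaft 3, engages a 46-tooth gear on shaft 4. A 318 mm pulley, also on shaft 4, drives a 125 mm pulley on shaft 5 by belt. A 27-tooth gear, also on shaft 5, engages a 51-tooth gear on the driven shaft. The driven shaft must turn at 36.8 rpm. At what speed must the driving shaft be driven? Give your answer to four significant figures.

Overall ratio R = 2.1778 × 0.1875 × 1.7692 × 0.39308 × 1.8889 = 0.5364.
Required input speed = output speed × R = 36.8 × 0.5364 = 19.74 rpm.

19.74 rpm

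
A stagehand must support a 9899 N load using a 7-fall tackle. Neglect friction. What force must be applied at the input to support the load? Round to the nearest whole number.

1414 N

Block-and-tackle MA = number of supporting rope parts = 7.
Effort = load / MA = 9899 / 7 = 1414.1 N.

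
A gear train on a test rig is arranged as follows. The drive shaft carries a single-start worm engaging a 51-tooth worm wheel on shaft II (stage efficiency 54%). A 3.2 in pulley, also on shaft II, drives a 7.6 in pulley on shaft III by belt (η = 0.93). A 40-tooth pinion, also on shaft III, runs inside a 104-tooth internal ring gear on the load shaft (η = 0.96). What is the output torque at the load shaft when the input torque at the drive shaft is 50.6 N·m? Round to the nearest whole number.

7683 N·m

Worm: ratio = 51/1 = 51; torque at shaft II = 50.6 × 51 × 0.54 = 1393.5 N·m.
Belt: ratio = 7.6/3.2 = 2.375; torque at shaft III = 1393.5 × 2.375 × 0.93 = 3077.9 N·m.
Internal gear: ratio = 104/40 = 2.6; torque at the load shaft = 3077.9 × 2.6 × 0.96 = 7682.6 N·m.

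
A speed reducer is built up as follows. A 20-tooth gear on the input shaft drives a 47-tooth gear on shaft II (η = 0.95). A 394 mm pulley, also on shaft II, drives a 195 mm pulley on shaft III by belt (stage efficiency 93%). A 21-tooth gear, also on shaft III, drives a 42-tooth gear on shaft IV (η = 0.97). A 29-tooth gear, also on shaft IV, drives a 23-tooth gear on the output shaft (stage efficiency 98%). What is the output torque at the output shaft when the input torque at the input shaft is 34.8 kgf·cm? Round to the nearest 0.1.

53.9 kgf·cm

Gear mesh: ratio = 47/20 = 2.35; torque at shaft II = 34.8 × 2.35 × 0.95 = 77.691 kgf·cm.
Belt: ratio = 195/394 = 0.49492; torque at shaft III = 77.691 × 0.49492 × 0.93 = 35.76 kgf·cm.
Gear mesh: ratio = 42/21 = 2; torque at shaft IV = 35.76 × 2 × 0.97 = 69.374 kgf·cm.
Gear mesh: ratio = 23/29 = 0.7931; torque at the output shaft = 69.374 × 0.7931 × 0.98 = 53.92 kgf·cm.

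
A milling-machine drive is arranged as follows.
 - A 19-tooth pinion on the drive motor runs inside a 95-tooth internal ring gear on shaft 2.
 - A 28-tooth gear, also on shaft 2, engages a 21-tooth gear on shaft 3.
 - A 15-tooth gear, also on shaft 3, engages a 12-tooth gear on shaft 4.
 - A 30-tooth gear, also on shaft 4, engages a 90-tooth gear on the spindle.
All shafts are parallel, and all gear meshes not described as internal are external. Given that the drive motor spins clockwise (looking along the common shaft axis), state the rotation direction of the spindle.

the drive motor → shaft 2: internal mesh, same direction → CW.
shaft 2 → shaft 3: external mesh, 1 reversal → CCW.
shaft 3 → shaft 4: external mesh, 1 reversal → CW.
shaft 4 → the spindle: external mesh, 1 reversal → CCW.
3 reversals in total — an odd number — so the spindle turns opposite to the drive motor.

counterclockwise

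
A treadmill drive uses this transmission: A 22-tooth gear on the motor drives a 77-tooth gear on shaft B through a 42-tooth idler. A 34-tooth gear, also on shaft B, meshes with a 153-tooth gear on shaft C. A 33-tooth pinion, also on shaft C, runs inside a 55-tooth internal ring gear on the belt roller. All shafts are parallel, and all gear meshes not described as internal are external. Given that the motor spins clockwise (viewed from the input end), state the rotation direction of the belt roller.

counterclockwise

the motor → shaft B: driver → idler → driven is 2 external meshes, 2 reversals → CW.
shaft B → shaft C: external mesh, 1 reversal → CCW.
shaft C → the belt roller: internal mesh, same direction → CCW.
3 reversals in total — an odd number — so the belt roller turns opposite to the motor.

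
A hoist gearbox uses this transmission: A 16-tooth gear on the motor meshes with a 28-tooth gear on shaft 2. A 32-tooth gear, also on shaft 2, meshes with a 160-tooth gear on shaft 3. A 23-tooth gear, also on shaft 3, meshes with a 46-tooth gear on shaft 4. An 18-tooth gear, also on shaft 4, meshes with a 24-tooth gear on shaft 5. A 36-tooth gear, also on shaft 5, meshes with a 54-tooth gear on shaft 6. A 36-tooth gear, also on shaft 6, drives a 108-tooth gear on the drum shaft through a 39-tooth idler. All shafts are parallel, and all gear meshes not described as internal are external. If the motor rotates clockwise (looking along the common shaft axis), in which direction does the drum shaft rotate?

anticlockwise

the motor → shaft 2: external mesh, 1 reversal → CCW.
shaft 2 → shaft 3: external mesh, 1 reversal → CW.
shaft 3 → shaft 4: external mesh, 1 reversal → CCW.
shaft 4 → shaft 5: external mesh, 1 reversal → CW.
shaft 5 → shaft 6: external mesh, 1 reversal → CCW.
shaft 6 → the drum shaft: driver → idler → driven is 2 external meshes, 2 reversals → CCW.
7 reversals in total — an odd number — so the drum shaft turns opposite to the motor.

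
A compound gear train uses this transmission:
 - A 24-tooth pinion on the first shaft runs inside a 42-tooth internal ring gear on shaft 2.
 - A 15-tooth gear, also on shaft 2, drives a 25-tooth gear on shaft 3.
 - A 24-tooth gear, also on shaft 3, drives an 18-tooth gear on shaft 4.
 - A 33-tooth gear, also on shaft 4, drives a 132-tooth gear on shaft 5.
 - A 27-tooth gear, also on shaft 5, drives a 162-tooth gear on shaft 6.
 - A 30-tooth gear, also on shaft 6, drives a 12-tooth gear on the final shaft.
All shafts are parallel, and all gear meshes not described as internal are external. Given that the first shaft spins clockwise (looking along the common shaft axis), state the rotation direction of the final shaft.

counterclockwise

the first shaft → shaft 2: internal mesh, same direction → CW.
shaft 2 → shaft 3: external mesh, 1 reversal → CCW.
shaft 3 → shaft 4: external mesh, 1 reversal → CW.
shaft 4 → shaft 5: external mesh, 1 reversal → CCW.
shaft 5 → shaft 6: external mesh, 1 reversal → CW.
shaft 6 → the final shaft: external mesh, 1 reversal → CCW.
5 reversals in total — an odd number — so the final shaft turns opposite to the first shaft.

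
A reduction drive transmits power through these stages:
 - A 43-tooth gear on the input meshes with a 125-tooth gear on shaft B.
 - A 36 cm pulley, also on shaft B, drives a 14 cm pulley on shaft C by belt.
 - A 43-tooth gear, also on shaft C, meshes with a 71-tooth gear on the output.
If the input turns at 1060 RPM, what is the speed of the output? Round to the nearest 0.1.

Gear mesh: ratio = 125/43 = 2.907, so shaft B turns at 1060 / 2.907 = 364.64 RPM.
Belt: ratio = 14/36 = 0.38889, so shaft C turns at 364.64 / 0.38889 = 937.65 RPM.
Gear mesh: ratio = 71/43 = 1.6512, so the output turns at 937.65 / 1.6512 = 567.87 RPM.

567.9 RPM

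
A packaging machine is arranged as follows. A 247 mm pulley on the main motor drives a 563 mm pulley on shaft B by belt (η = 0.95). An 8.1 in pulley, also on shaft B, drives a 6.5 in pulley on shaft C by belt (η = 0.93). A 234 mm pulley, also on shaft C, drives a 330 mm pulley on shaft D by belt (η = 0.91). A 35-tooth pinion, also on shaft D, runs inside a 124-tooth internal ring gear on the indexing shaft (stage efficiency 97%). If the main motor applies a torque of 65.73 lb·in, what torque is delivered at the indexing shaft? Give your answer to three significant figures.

468 lb·in

belt 563/247 = 2.2794 → τ = 65.73·2.2794·0.95 = 142.33 lb·in
belt 6.5/8.1 = 0.80247 → τ = 142.33·0.80247·0.93 = 106.22 lb·in
belt 330/234 = 1.4103 → τ = 106.22·1.4103·0.91 = 136.32 lb·in
internal gear 124/35 = 3.5429 → τ = 136.32·3.5429·0.97 = 468.46 lb·in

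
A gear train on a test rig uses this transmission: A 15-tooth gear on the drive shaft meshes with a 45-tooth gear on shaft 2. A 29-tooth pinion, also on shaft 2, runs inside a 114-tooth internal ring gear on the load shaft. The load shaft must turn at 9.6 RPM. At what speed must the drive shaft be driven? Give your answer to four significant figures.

113.2 RPM

Overall ratio R = 3 × 3.931 = 11.793.
Required input speed = output speed × R = 9.6 × 11.793 = 113.21 RPM.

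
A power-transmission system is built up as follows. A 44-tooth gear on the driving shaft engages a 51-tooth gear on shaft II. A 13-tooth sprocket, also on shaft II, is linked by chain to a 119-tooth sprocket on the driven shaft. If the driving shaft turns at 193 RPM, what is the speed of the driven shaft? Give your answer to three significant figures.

18.2 RPM

Gear mesh: ratio = 51/44 = 1.1591, so shaft II turns at 193 / 1.1591 = 166.51 RPM.
Chain: ratio = 119/13 = 9.1538, so the driven shaft turns at 166.51 / 9.1538 = 18.19 RPM.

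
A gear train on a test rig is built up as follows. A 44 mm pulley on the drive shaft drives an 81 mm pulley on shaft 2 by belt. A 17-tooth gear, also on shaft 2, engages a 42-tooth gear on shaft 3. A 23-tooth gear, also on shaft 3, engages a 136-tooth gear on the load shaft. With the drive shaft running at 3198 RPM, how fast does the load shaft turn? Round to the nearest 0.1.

Belt: ratio = 81/44 = 1.8409, so shaft 2 turns at 3198 / 1.8409 = 1737.2 RPM.
Gear mesh: ratio = 42/17 = 2.4706, so shaft 3 turns at 1737.2 / 2.4706 = 703.15 RPM.
Gear mesh: ratio = 136/23 = 5.913, so the load shaft turns at 703.15 / 5.913 = 118.91 RPM.

118.9 RPM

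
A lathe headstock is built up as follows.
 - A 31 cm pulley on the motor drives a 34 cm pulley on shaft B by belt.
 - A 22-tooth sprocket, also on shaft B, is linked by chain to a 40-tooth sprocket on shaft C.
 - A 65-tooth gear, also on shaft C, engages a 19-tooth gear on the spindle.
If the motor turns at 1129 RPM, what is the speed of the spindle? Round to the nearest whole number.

1937 RPM

belt 34/31 = 1.0968 → 1129/1.0968 = 1029.4 RPM
chain 40/22 = 1.8182 → 1029.4/1.8182 = 566.16 RPM
gear mesh 19/65 = 0.29231 → 566.16/0.29231 = 1936.9 RPM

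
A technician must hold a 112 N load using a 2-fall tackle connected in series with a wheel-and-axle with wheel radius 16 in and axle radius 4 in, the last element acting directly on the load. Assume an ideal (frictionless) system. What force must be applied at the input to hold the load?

14 N

Block-and-tackle MA = number of supporting rope parts = 2.
Wheel-and-axle MA = R/r = 16/4 = 4.
Combined ideal MA = 2 × 4 = 8.
Effort = load / MA = 112 / 8 = 14 N.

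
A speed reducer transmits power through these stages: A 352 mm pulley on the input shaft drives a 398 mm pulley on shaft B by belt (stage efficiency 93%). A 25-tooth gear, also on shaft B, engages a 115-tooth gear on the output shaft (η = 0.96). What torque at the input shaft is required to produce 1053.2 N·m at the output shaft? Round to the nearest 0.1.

Overall ratio R = 1.1307 × 4.6 = 5.2011; overall efficiency η = 0.93 × 0.96 = 0.8928.
Input torque = output torque / (R × η) = 1053.2 / (5.2011 × 0.8928) = 226.81 N·m.

226.8 N·m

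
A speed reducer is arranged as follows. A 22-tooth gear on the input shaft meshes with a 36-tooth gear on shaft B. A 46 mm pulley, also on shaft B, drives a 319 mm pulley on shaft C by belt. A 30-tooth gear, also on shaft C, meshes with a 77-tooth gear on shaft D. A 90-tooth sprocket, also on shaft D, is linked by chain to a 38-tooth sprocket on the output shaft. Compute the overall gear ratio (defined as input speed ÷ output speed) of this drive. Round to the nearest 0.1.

12.3

Each stage contributes driven/driver: gear mesh 36/22 = 1.6364, belt 319/46 = 6.9348, gear mesh 77/30 = 2.5667, chain 38/90 = 0.42222.
Overall: 1.6364 × 6.9348 × 2.5667 × 0.42222 = 12.298.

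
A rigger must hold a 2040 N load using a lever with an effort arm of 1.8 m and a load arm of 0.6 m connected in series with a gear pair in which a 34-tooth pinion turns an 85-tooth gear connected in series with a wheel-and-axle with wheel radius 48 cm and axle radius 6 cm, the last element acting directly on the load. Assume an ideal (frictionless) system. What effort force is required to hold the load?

Lever MA = effort arm / load arm = 1.8/0.6 = 3.
Gear pair MA = 85/34 = 2.5.
Wheel-and-axle MA = R/r = 48/6 = 8.
Combined ideal MA = 3 × 2.5 × 8 = 60.
Effort = load / MA = 2040 / 60 = 34 N.

34 N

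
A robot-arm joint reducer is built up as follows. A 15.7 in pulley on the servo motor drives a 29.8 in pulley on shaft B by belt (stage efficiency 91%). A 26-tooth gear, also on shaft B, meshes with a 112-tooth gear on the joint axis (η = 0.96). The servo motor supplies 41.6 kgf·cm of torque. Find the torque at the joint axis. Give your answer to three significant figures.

297 kgf·cm

After the belt (29.8/15.7): 41.6 × 1.8981 × 0.91 = 71.854 kgf·cm
After the gear mesh (112/26): 71.854 × 4.3077 × 0.96 = 297.14 kgf·cm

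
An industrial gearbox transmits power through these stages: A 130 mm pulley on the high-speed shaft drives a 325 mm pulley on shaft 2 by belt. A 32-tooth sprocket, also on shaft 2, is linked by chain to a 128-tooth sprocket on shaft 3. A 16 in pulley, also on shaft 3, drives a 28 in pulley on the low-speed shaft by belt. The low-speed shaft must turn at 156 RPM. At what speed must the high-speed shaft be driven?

2730 RPM

Overall ratio R = 2.5 × 4 × 1.75 = 17.5.
Required input speed = output speed × R = 156 × 17.5 = 2730 RPM.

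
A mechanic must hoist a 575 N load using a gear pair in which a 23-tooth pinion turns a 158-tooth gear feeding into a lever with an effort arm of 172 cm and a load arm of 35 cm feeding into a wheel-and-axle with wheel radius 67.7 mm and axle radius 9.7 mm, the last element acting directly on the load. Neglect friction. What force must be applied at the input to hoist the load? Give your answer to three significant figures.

2.44 N

Gear pair MA = 158/23 = 6.8696.
Lever MA = effort arm / load arm = 172/35 = 4.9143.
Wheel-and-axle MA = R/r = 67.7/9.7 = 6.9794.
Combined ideal MA = 6.8696 × 4.9143 × 6.9794 = 235.62.
Effort = load / MA = 575 / 235.62 = 2.4404 N.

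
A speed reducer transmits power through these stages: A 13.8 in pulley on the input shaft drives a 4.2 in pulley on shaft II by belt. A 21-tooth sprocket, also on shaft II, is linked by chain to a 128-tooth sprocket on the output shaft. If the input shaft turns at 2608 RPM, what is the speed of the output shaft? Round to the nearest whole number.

1406 RPM

belt 4.2/13.8 = 0.30435 → 2608/0.30435 = 8569.1 RPM
chain 128/21 = 6.0952 → 8569.1/6.0952 = 1405.9 RPM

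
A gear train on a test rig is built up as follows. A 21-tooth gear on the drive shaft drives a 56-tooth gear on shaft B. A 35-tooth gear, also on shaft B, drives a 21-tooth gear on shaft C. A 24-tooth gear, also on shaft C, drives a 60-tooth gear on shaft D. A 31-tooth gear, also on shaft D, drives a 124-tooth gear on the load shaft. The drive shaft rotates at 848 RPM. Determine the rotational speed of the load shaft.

Gear mesh: ratio = 56/21 = 2.6667, so shaft B turns at 848 / 2.6667 = 318 RPM.
Gear mesh: ratio = 21/35 = 0.6, so shaft C turns at 318 / 0.6 = 530 RPM.
Gear mesh: ratio = 60/24 = 2.5, so shaft D turns at 530 / 2.5 = 212 RPM.
Gear mesh: ratio = 124/31 = 4, so the load shaft turns at 212 / 4 = 53 RPM.

53 RPM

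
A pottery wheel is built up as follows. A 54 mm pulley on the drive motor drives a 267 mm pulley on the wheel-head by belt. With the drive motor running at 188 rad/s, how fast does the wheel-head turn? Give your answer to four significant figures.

38.02 rad/s

the drive motor → the wheel-head (belt, 267/54): 188 ÷ 4.9444 = 38.022 rad/s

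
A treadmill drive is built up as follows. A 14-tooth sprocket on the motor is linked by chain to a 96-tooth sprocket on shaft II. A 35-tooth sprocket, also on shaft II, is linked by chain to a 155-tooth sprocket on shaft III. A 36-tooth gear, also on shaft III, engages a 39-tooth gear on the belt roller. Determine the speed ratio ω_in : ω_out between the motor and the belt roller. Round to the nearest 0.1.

Each stage contributes driven/driver: chain 96/14 = 6.8571, chain 155/35 = 4.4286, gear mesh 39/36 = 1.0833.
Overall: 6.8571 × 4.4286 × 1.0833 = 32.898.

32.9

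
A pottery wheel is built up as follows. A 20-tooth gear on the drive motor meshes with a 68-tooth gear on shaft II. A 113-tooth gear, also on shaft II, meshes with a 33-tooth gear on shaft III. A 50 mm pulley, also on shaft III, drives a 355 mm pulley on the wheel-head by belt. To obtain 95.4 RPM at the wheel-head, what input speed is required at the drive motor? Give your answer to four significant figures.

672.5 RPM

Overall ratio R = 3.4 × 0.29204 × 7.1 = 7.0497.
Required input speed = output speed × R = 95.4 × 7.0497 = 672.54 RPM.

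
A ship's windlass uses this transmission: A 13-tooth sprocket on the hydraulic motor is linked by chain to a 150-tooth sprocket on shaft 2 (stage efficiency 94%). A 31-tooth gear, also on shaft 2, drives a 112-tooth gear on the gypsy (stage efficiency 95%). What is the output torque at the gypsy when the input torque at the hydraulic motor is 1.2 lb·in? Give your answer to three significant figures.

Chain: ratio = 150/13 = 11.538; torque at shaft 2 = 1.2 × 11.538 × 0.94 = 13.015 lb·in.
Gear mesh: ratio = 112/31 = 3.6129; torque at the gypsy = 13.015 × 3.6129 × 0.95 = 44.672 lb·in.

44.7 lb·in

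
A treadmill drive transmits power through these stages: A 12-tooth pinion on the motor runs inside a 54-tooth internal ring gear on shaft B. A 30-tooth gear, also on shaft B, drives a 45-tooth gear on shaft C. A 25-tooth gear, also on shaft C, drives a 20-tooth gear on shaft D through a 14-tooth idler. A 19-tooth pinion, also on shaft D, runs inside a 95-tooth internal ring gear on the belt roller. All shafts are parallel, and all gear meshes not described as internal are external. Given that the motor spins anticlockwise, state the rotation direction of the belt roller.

the motor → shaft B: internal mesh, same direction → CCW.
shaft B → shaft C: external mesh, 1 reversal → CW.
shaft C → shaft D: driver → idler → driven is 2 external meshes, 2 reversals → CW.
shaft D → the belt roller: internal mesh, same direction → CW.
3 reversals in total — an odd number — so the belt roller turns opposite to the motor.

clockwise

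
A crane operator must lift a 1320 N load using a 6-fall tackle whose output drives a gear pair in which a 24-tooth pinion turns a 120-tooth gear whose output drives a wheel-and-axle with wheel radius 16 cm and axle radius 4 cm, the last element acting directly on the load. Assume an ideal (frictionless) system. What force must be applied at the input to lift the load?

11 N

Block-and-tackle MA = number of supporting rope parts = 6.
Gear pair MA = 120/24 = 5.
Wheel-and-axle MA = R/r = 16/4 = 4.
Combined ideal MA = 6 × 5 × 4 = 120.
Effort = load / MA = 1320 / 120 = 11 N.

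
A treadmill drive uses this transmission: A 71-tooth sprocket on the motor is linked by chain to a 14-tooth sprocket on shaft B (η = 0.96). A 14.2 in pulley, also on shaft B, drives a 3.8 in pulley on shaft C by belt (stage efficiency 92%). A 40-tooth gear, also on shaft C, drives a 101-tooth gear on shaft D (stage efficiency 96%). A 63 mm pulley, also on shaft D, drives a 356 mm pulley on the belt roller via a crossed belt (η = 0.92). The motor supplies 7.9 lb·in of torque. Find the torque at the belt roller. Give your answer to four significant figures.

4.640 lb·in

After the chain (14/71): 7.9 × 0.19718 × 0.96 = 1.4954 lb·in
After the belt (3.8/14.2): 1.4954 × 0.26761 × 0.92 = 0.36817 lb·in
After the gear mesh (101/40): 0.36817 × 2.525 × 0.96 = 0.89245 lb·in
After the belt (356/63): 0.89245 × 5.6508 × 0.92 = 4.6396 lb·in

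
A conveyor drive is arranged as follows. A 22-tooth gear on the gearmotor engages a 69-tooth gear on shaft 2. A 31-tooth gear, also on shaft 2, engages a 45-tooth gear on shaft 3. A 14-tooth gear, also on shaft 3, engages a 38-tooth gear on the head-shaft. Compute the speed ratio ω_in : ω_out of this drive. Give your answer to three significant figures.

12.4

Each stage contributes driven/driver: gear mesh 69/22 = 3.1364, gear mesh 45/31 = 1.4516, gear mesh 38/14 = 2.7143.
Overall: 3.1364 × 1.4516 × 2.7143 = 12.358.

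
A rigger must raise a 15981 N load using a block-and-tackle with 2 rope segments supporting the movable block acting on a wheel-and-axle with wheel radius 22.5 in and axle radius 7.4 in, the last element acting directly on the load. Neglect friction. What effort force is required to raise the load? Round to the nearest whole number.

Block-and-tackle MA = number of supporting rope parts = 2.
Wheel-and-axle MA = R/r = 22.5/7.4 = 3.0405.
Combined ideal MA = 2 × 3.0405 = 6.0811.
Effort = load / MA = 15981 / 6.0811 = 2628 N.

2628 N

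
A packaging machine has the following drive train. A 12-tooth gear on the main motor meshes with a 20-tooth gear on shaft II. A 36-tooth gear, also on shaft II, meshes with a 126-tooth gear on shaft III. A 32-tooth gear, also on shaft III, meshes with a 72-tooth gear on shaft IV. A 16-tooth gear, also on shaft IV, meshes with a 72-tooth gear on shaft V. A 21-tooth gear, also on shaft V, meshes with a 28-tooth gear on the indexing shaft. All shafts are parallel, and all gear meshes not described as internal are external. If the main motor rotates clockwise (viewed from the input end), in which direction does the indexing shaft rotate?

the main motor → shaft II: external mesh, 1 reversal → CCW.
shaft II → shaft III: external mesh, 1 reversal → CW.
shaft III → shaft IV: external mesh, 1 reversal → CCW.
shaft IV → shaft V: external mesh, 1 reversal → CW.
shaft V → the indexing shaft: external mesh, 1 reversal → CCW.
5 reversals in total — an odd number — so the indexing shaft turns opposite to the main motor.

counterclockwise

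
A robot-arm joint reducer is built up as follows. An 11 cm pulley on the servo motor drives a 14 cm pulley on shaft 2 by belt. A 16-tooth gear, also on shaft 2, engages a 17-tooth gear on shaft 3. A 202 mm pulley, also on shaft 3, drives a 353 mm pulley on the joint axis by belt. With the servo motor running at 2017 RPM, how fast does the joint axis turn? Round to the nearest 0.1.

853.5 RPM

belt 14/11 = 1.2727 → 2017/1.2727 = 1584.8 RPM
gear mesh 17/16 = 1.0625 → 1584.8/1.0625 = 1491.6 RPM
belt 353/202 = 1.7475 → 1491.6/1.7475 = 853.53 RPM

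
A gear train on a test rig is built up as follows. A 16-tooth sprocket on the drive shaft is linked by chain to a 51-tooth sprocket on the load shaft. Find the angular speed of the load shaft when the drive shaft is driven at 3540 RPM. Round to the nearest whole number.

Chain: ratio = 51/16 = 3.1875, so the load shaft turns at 3540 / 3.1875 = 1110.6 RPM.

1111 RPM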